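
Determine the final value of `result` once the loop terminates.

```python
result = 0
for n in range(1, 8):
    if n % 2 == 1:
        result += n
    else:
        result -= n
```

Let's trace through this code step by step.

Initialize: result = 0
Entering loop: for n in range(1, 8):
After iteration 1: n = 1, result = 1
After iteration 2: n = 2, result = -1
After iteration 3: n = 3, result = 2
After iteration 4: n = 4, result = -2
After iteration 5: n = 5, result = 3
After iteration 6: n = 6, result = -3
After iteration 7: n = 7, result = 4
Loop ends.

Final answer: 4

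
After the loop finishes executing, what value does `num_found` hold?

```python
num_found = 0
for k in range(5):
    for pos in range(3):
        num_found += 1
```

Let's trace through this code step by step.

Initialize: num_found = 0
Entering loop: for k in range(5):
After iteration 1: k = 0, num_found = 3
After iteration 2: k = 1, num_found = 6
After iteration 3: k = 2, num_found = 9
After iteration 4: k = 3, num_found = 12
After iteration 5: k = 4, num_found = 15
Loop ends.

Final answer: 15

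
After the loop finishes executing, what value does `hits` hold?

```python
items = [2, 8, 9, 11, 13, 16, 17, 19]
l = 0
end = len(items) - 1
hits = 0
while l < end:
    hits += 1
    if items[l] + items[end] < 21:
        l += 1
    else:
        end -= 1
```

Let's trace through this code step by step.

Initialize: items = [2, 8, 9, 11, 13, 16, 17, 19]
Initialize: l = 0
Initialize: end = 7
Initialize: hits = 0
Entering loop: while l < end:
After iteration 1: l = 0, end = 6, hits = 1
After iteration 2: l = 1, end = 6, hits = 2
After iteration 3: l = 1, end = 5, hits = 3
After iteration 4: l = 1, end = 4, hits = 4
After iteration 5: l = 1, end = 3, hits = 5
After iteration 6: l = 2, end = 3, hits = 6
After iteration 7: l = 3, end = 3, hits = 7
Loop ends.

Final answer: 7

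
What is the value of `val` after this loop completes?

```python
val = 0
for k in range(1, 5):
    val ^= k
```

Let's trace through this code step by step.

Initialize: val = 0
Entering loop: for k in range(1, 5):
After iteration 1: k = 1, val = 1
After iteration 2: k = 2, val = 3
After iteration 3: k = 3, val = 0
After iteration 4: k = 4, val = 4
Loop ends.

Final answer: 4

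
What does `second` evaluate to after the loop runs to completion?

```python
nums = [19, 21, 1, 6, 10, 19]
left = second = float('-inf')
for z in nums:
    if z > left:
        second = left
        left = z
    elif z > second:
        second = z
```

Let's trace through this code step by step.

Initialize: nums = [19, 21, 1, 6, 10, 19]
Initialize: left = -inf
Initialize: second = -inf
Entering loop: for z in nums:
After iteration 1: z = 19, left = 19, second = -inf
After iteration 2: z = 21, left = 21, second = 19
After iteration 3: z = 1, left = 21, second = 19
After iteration 4: z = 6, left = 21, second = 19
After iteration 5: z = 10, left = 21, second = 19
After iteration 6: z = 19, left = 21, second = 19
Loop ends.

Final answer: 19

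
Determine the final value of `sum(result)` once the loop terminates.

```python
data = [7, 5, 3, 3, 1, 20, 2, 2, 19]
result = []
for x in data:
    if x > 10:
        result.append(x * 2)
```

Let's trace through this code step by step.

Initialize: data = [7, 5, 3, 3, 1, 20, 2, 2, 19]
Initialize: result = []
Entering loop: for x in data:
After iteration 1: x = 7, result = []
After iteration 2: x = 5, result = []
After iteration 3: x = 3, result = []
After iteration 4: x = 3, result = []
After iteration 5: x = 1, result = []
After iteration 6: x = 20, result = [40]
After iteration 7: x = 2, result = [40]
After iteration 8: x = 2, result = [40]
After iteration 9: x = 19, result = [40, 38]
Loop ends.
sum(result) = 78

Final answer: 78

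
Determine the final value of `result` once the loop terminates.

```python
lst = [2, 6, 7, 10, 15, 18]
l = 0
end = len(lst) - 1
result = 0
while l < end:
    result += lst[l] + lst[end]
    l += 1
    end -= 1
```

Let's trace through this code step by step.

Initialize: lst = [2, 6, 7, 10, 15, 18]
Initialize: l = 0
Initialize: end = 5
Initialize: result = 0
Entering loop: while l < end:
After iteration 1: l = 1, end = 4, result = 20
After iteration 2: l = 2, end = 3, result = 41
After iteration 3: l = 3, end = 2, result = 58
Loop ends.

Final answer: 58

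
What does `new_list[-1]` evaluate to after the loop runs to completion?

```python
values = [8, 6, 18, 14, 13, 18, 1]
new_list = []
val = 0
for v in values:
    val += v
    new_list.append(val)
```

Let's trace through this code step by step.

Initialize: values = [8, 6, 18, 14, 13, 18, 1]
Initialize: new_list = []
Initialize: val = 0
Entering loop: for v in values:
After iteration 1: v = 8, new_list = [8], val = 8
After iteration 2: v = 6, new_list = [8, 14], val = 14
After iteration 3: v = 18, new_list = [8, 14, 32], val = 32
After iteration 4: v = 14, new_list = [8, 14, 32, 46], val = 46
After iteration 5: v = 13, new_list = [8, 14, 32, 46, 59], val = 59
After iteration 6: v = 18, new_list = [8, 14, 32, 46, 59, 77], val = 77
After iteration 7: v = 1, new_list = [8, 14, 32, 46, 59, 77, 78], val = 78
Loop ends.
new_list[-1] = 78

Final answer: 78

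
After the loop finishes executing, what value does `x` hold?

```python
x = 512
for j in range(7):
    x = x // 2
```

Let's trace through this code step by step.

Initialize: x = 512
Entering loop: for j in range(7):
After iteration 1: j = 0, x = 256
After iteration 2: j = 1, x = 128
After iteration 3: j = 2, x = 64
After iteration 4: j = 3, x = 32
After iteration 5: j = 4, x = 16
After iteration 6: j = 5, x = 8
After iteration 7: j = 6, x = 4
Loop ends.

Final answer: 4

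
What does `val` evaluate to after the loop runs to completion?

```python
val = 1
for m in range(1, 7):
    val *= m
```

Let's trace through this code step by step.

Initialize: val = 1
Entering loop: for m in range(1, 7):
After iteration 1: m = 1, val = 1
After iteration 2: m = 2, val = 2
After iteration 3: m = 3, val = 6
After iteration 4: m = 4, val = 24
After iteration 5: m = 5, val = 120
After iteration 6: m = 6, val = 720
Loop ends.

Final answer: 720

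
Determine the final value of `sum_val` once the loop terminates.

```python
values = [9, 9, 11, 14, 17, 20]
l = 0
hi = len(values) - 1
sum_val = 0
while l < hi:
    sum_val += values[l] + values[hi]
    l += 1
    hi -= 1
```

Let's trace through this code step by step.

Initialize: values = [9, 9, 11, 14, 17, 20]
Initialize: l = 0
Initialize: hi = 5
Initialize: sum_val = 0
Entering loop: while l < hi:
After iteration 1: l = 1, hi = 4, sum_val = 29
After iteration 2: l = 2, hi = 3, sum_val = 55
After iteration 3: l = 3, hi = 2, sum_val = 80
Loop ends.

Final answer: 80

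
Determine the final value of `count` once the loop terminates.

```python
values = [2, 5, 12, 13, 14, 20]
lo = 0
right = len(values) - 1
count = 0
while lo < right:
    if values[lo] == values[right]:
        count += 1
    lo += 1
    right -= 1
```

Let's trace through this code step by step.

Initialize: values = [2, 5, 12, 13, 14, 20]
Initialize: lo = 0
Initialize: right = 5
Initialize: count = 0
Entering loop: while lo < right:
After iteration 1: lo = 1, right = 4, count = 0
After iteration 2: lo = 2, right = 3, count = 0
After iteration 3: lo = 3, right = 2, count = 0
Loop ends.

Final answer: 0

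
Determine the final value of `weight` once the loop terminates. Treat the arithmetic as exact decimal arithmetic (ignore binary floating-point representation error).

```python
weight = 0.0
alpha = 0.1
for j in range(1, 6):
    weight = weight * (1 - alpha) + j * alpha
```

Let's trace through this code step by step.

Initialize: weight = 0.0
Initialize: alpha = 0.1
Entering loop: for j in range(1, 6):
After iteration 1: j = 1, weight = 0.1
After iteration 2: j = 2, weight = 0.29
After iteration 3: j = 3, weight = 0.561
After iteration 4: j = 4, weight = 0.9049
After iteration 5: j = 5, weight = 1.31441
Loop ends.

Final answer: 1.31441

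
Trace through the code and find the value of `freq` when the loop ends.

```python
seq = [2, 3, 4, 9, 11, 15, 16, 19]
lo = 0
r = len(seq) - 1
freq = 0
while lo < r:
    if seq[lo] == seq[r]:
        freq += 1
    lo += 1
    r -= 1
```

Let's trace through this code step by step.

Initialize: seq = [2, 3, 4, 9, 11, 15, 16, 19]
Initialize: lo = 0
Initialize: r = 7
Initialize: freq = 0
Entering loop: while lo < r:
After iteration 1: lo = 1, r = 6, freq = 0
After iteration 2: lo = 2, r = 5, freq = 0
After iteration 3: lo = 3, r = 4, freq = 0
After iteration 4: lo = 4, r = 3, freq = 0
Loop ends.

Final answer: 0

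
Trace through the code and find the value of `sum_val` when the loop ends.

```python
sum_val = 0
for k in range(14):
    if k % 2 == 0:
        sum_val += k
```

Let's trace through this code step by step.

Initialize: sum_val = 0
Entering loop: for k in range(14):
After iteration 1: k = 0, sum_val = 0
After iteration 2: k = 1, sum_val = 0
After iteration 3: k = 2, sum_val = 2
After iteration 4: k = 3, sum_val = 2
After iteration 5: k = 4, sum_val = 6
After iteration 6: k = 5, sum_val = 6
After iteration 7: k = 6, sum_val = 12
After iteration 8: k = 7, sum_val = 12
After iteration 9: k = 8, sum_val = 20
After iteration 10: k = 9, sum_val = 20
After iteration 11: k = 10, sum_val = 30
After iteration 12: k = 11, sum_val = 30
After iteration 13: k = 12, sum_val = 42
After iteration 14: k = 13, sum_val = 42
Loop ends.

Final answer: 42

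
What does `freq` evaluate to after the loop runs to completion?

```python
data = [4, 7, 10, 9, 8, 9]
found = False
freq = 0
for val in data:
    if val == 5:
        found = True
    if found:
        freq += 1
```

Let's trace through this code step by step.

Initialize: data = [4, 7, 10, 9, 8, 9]
Initialize: found = False
Initialize: freq = 0
Entering loop: for val in data:
After iteration 1: val = 4, freq = 0
After iteration 2: val = 7, freq = 0
After iteration 3: val = 10, freq = 0
After iteration 4: val = 9, freq = 0
After iteration 5: val = 8, freq = 0
After iteration 6: val = 9, freq = 0
Loop ends.

Final answer: 0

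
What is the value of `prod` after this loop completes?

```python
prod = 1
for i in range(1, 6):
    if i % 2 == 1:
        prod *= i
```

Let's trace through this code step by step.

Initialize: prod = 1
Entering loop: for i in range(1, 6):
After iteration 1: i = 1, prod = 1
After iteration 2: i = 2, prod = 1
After iteration 3: i = 3, prod = 3
After iteration 4: i = 4, prod = 3
After iteration 5: i = 5, prod = 15
Loop ends.

Final answer: 15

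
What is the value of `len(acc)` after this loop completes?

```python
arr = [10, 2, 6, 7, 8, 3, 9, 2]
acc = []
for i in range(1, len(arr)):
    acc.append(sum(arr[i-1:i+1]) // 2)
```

Let's trace through this code step by step.

Initialize: arr = [10, 2, 6, 7, 8, 3, 9, 2]
Initialize: acc = []
Entering loop: for i in range(1, len(arr)):
After iteration 1: i = 1, acc = [6]
After iteration 2: i = 2, acc = [6, 4]
After iteration 3: i = 3, acc = [6, 4, 6]
After iteration 4: i = 4, acc = [6, 4, 6, 7]
After iteration 5: i = 5, acc = [6, 4, 6, 7, 5]
After iteration 6: i = 6, acc = [6, 4, 6, 7, 5, 6]
After iteration 7: i = 7, acc = [6, 4, 6, 7, 5, 6, 5]
Loop ends.
len(acc) = 7

Final answer: 7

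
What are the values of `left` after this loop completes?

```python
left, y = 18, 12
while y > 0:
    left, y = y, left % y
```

Let's trace through this code step by step.

Initialize: left = 18
Initialize: y = 12
Entering loop: while y > 0:
After iteration 1: left = 12, y = 6
After iteration 2: left = 6, y = 0
Loop ends.

Final answer: 6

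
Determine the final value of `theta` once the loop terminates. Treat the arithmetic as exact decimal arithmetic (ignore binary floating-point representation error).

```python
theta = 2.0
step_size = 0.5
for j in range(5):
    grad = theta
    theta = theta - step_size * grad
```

Let's trace through this code step by step.

Initialize: theta = 2.0
Initialize: step_size = 0.5
Entering loop: for j in range(5):
After iteration 1: j = 0, theta = 1.0, grad = 2.0
After iteration 2: j = 1, theta = 0.5, grad = 1.0
After iteration 3: j = 2, theta = 0.25, grad = 0.5
After iteration 4: j = 3, theta = 0.125, grad = 0.25
After iteration 5: j = 4, theta = 0.0625, grad = 0.125
Loop ends.

Final answer: 0.0625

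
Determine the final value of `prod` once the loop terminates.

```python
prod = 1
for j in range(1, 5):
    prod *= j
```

Let's trace through this code step by step.

Initialize: prod = 1
Entering loop: for j in range(1, 5):
After iteration 1: j = 1, prod = 1
After iteration 2: j = 2, prod = 2
After iteration 3: j = 3, prod = 6
After iteration 4: j = 4, prod = 24
Loop ends.

Final answer: 24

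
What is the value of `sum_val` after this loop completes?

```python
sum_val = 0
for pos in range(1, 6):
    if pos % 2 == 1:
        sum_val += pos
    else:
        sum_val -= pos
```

Let's trace through this code step by step.

Initialize: sum_val = 0
Entering loop: for pos in range(1, 6):
After iteration 1: pos = 1, sum_val = 1
After iteration 2: pos = 2, sum_val = -1
After iteration 3: pos = 3, sum_val = 2
After iteration 4: pos = 4, sum_val = -2
After iteration 5: pos = 5, sum_val = 3
Loop ends.

Final answer: 3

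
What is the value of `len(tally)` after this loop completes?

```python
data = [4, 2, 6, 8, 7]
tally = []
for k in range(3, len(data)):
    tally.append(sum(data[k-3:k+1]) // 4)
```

Let's trace through this code step by step.

Initialize: data = [4, 2, 6, 8, 7]
Initialize: tally = []
Entering loop: for k in range(3, len(data)):
After iteration 1: k = 3, tally = [5]
After iteration 2: k = 4, tally = [5, 5]
Loop ends.
len(tally) = 2

Final answer: 2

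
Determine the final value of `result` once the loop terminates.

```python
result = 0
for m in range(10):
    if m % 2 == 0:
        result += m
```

Let's trace through this code step by step.

Initialize: result = 0
Entering loop: for m in range(10):
After iteration 1: m = 0, result = 0
After iteration 2: m = 1, result = 0
After iteration 3: m = 2, result = 2
After iteration 4: m = 3, result = 2
After iteration 5: m = 4, result = 6
After iteration 6: m = 5, result = 6
After iteration 7: m = 6, result = 12
After iteration 8: m = 7, result = 12
After iteration 9: m = 8, result = 20
After iteration 10: m = 9, result = 20
Loop ends.

Final answer: 20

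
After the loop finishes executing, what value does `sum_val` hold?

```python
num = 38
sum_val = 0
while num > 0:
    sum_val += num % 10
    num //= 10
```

Let's trace through this code step by step.

Initialize: num = 38
Initialize: sum_val = 0
Entering loop: while num > 0:
After iteration 1: num = 3, sum_val = 8
After iteration 2: num = 0, sum_val = 11
Loop ends.

Final answer: 11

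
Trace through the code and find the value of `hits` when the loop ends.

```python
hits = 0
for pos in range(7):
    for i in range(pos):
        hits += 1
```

Let's trace through this code step by step.

Initialize: hits = 0
Entering loop: for pos in range(7):
After iteration 1: pos = 0, hits = 0
After iteration 2: pos = 1, hits = 1, i = 0
After iteration 3: pos = 2, hits = 3, i = 1
After iteration 4: pos = 3, hits = 6, i = 2
After iteration 5: pos = 4, hits = 10, i = 3
After iteration 6: pos = 5, hits = 15, i = 4
After iteration 7: pos = 6, hits = 21, i = 5
Loop ends.

Final answer: 21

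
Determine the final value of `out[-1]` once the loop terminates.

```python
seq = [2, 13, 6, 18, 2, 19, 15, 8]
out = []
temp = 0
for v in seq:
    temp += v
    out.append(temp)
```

Let's trace through this code step by step.

Initialize: seq = [2, 13, 6, 18, 2, 19, 15, 8]
Initialize: out = []
Initialize: temp = 0
Entering loop: for v in seq:
After iteration 1: v = 2, out = [2], temp = 2
After iteration 2: v = 13, out = [2, 15], temp = 15
After iteration 3: v = 6, out = [2, 15, 21], temp = 21
After iteration 4: v = 18, out = [2, 15, 21, 39], temp = 39
After iteration 5: v = 2, out = [2, 15, 21, 39, 41], temp = 41
After iteration 6: v = 19, out = [2, 15, 21, 39, 41, 60], temp = 60
After iteration 7: v = 15, out = [2, 15, 21, 39, 41, 60, 75], temp = 75
After iteration 8: v = 8, out = [2, 15, 21, 39, 41, 60, 75, 83], temp = 83
Loop ends.
out[-1] = 83

Final answer: 83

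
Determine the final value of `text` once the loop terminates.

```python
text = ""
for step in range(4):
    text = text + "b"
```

Let's trace through this code step by step.

Initialize: text = ''
Entering loop: for step in range(4):
After iteration 1: step = 0, text = 'b'
After iteration 2: step = 1, text = 'bb'
After iteration 3: step = 2, text = 'bbb'
After iteration 4: step = 3, text = 'bbbb'
Loop ends.

Final answer: 'bbbb'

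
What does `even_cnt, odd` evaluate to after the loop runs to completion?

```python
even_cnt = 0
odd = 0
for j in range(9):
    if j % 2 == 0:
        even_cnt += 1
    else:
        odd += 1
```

Let's trace through this code step by step.

Initialize: even_cnt = 0
Initialize: odd = 0
Entering loop: for j in range(9):
After iteration 1: j = 0, even_cnt = 1, odd = 0
After iteration 2: j = 1, even_cnt = 1, odd = 1
After iteration 3: j = 2, even_cnt = 2, odd = 1
After iteration 4: j = 3, even_cnt = 2, odd = 2
After iteration 5: j = 4, even_cnt = 3, odd = 2
After iteration 6: j = 5, even_cnt = 3, odd = 3
After iteration 7: j = 6, even_cnt = 4, odd = 3
After iteration 8: j = 7, even_cnt = 4, odd = 4
After iteration 9: j = 8, even_cnt = 5, odd = 4
Loop ends.

Final answer: 5, 4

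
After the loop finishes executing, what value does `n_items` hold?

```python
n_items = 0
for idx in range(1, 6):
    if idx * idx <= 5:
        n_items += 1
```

Let's trace through this code step by step.

Initialize: n_items = 0
Entering loop: for idx in range(1, 6):
After iteration 1: idx = 1, n_items = 1
After iteration 2: idx = 2, n_items = 2
After iteration 3: idx = 3, n_items = 2
After iteration 4: idx = 4, n_items = 2
After iteration 5: idx = 5, n_items = 2
Loop ends.

Final answer: 2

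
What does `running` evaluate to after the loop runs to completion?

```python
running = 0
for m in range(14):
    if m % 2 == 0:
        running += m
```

Let's trace through this code step by step.

Initialize: running = 0
Entering loop: for m in range(14):
After iteration 1: m = 0, running = 0
After iteration 2: m = 1, running = 0
After iteration 3: m = 2, running = 2
After iteration 4: m = 3, running = 2
After iteration 5: m = 4, running = 6
After iteration 6: m = 5, running = 6
After iteration 7: m = 6, running = 12
After iteration 8: m = 7, running = 12
After iteration 9: m = 8, running = 20
After iteration 10: m = 9, running = 20
After iteration 11: m = 10, running = 30
After iteration 12: m = 11, running = 30
After iteration 13: m = 12, running = 42
After iteration 14: m = 13, running = 42
Loop ends.

Final answer: 42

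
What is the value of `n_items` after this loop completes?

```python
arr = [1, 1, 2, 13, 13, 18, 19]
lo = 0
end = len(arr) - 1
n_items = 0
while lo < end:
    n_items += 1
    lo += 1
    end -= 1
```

Let's trace through this code step by step.

Initialize: arr = [1, 1, 2, 13, 13, 18, 19]
Initialize: lo = 0
Initialize: end = 6
Initialize: n_items = 0
Entering loop: while lo < end:
After iteration 1: lo = 1, end = 5, n_items = 1
After iteration 2: lo = 2, end = 4, n_items = 2
After iteration 3: lo = 3, end = 3, n_items = 3
Loop ends.

Final answer: 3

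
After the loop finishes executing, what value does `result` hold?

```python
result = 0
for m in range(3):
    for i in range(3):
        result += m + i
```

Let's trace through this code step by step.

Initialize: result = 0
Entering loop: for m in range(3):
After iteration 1: m = 0, result = 3
After iteration 2: m = 1, result = 9
After iteration 3: m = 2, result = 18
Loop ends.

Final answer: 18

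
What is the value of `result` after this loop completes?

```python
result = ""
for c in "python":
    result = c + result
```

Let's trace through this code step by step.

Initialize: result = ''
Entering loop: for c in "python":
After iteration 1: c = 'p', result = 'p'
After iteration 2: c = 'y', result = 'yp'
After iteration 3: c = 't', result = 'typ'
After iteration 4: c = 'h', result = 'htyp'
After iteration 5: c = 'o', result = 'ohtyp'
After iteration 6: c = 'n', result = 'nohtyp'
Loop ends.

Final answer: 'nohtyp'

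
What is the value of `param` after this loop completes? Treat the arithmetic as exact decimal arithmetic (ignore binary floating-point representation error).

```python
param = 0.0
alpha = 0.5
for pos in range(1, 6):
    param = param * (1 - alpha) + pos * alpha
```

Let's trace through this code step by step.

Initialize: param = 0.0
Initialize: alpha = 0.5
Entering loop: for pos in range(1, 6):
After iteration 1: pos = 1, param = 0.5
After iteration 2: pos = 2, param = 1.25
After iteration 3: pos = 3, param = 2.125
After iteration 4: pos = 4, param = 3.0625
After iteration 5: pos = 5, param = 4.03125
Loop ends.

Final answer: 4.03125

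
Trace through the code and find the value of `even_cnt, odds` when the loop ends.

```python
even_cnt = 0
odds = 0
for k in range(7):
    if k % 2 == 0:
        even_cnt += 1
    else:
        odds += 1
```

Let's trace through this code step by step.

Initialize: even_cnt = 0
Initialize: odds = 0
Entering loop: for k in range(7):
After iteration 1: k = 0, even_cnt = 1, odds = 0
After iteration 2: k = 1, even_cnt = 1, odds = 1
After iteration 3: k = 2, even_cnt = 2, odds = 1
After iteration 4: k = 3, even_cnt = 2, odds = 2
After iteration 5: k = 4, even_cnt = 3, odds = 2
After iteration 6: k = 5, even_cnt = 3, odds = 3
After iteration 7: k = 6, even_cnt = 4, odds = 3
Loop ends.

Final answer: 4, 3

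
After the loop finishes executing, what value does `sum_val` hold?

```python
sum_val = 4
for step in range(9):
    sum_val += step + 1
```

Let's trace through this code step by step.

Initialize: sum_val = 4
Entering loop: for step in range(9):
After iteration 1: step = 0, sum_val = 5
After iteration 2: step = 1, sum_val = 7
After iteration 3: step = 2, sum_val = 10
After iteration 4: step = 3, sum_val = 14
After iteration 5: step = 4, sum_val = 19
After iteration 6: step = 5, sum_val = 25
After iteration 7: step = 6, sum_val = 32
After iteration 8: step = 7, sum_val = 40
After iteration 9: step = 8, sum_val = 49
Loop ends.

Final answer: 49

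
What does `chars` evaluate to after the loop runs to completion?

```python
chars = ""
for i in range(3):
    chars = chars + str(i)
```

Let's trace through this code step by step.

Initialize: chars = ''
Entering loop: for i in range(3):
After iteration 1: i = 0, chars = '0'
After iteration 2: i = 1, chars = '01'
After iteration 3: i = 2, chars = '012'
Loop ends.

Final answer: '012'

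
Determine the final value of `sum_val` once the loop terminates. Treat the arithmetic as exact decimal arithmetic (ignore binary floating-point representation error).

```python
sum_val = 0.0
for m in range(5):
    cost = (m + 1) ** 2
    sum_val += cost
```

Let's trace through this code step by step.

Initialize: sum_val = 0.0
Entering loop: for m in range(5):
After iteration 1: m = 0, sum_val = 1.0, cost = 1
After iteration 2: m = 1, sum_val = 5.0, cost = 4
After iteration 3: m = 2, sum_val = 14.0, cost = 9
After iteration 4: m = 3, sum_val = 30.0, cost = 16
After iteration 5: m = 4, sum_val = 55.0, cost = 25
Loop ends.

Final answer: 55.0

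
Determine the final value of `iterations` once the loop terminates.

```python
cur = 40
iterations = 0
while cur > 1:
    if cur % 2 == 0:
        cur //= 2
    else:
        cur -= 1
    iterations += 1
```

Let's trace through this code step by step.

Initialize: cur = 40
Initialize: iterations = 0
Entering loop: while cur > 1:
After iteration 1: cur = 20, iterations = 1
After iteration 2: cur = 10, iterations = 2
After iteration 3: cur = 5, iterations = 3
After iteration 4: cur = 4, iterations = 4
After iteration 5: cur = 2, iterations = 5
After iteration 6: cur = 1, iterations = 6
Loop ends.

Final answer: 6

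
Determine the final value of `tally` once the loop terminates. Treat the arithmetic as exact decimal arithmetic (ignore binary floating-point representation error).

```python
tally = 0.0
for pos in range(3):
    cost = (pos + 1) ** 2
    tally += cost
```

Let's trace through this code step by step.

Initialize: tally = 0.0
Entering loop: for pos in range(3):
After iteration 1: pos = 0, tally = 1.0, cost = 1
After iteration 2: pos = 1, tally = 5.0, cost = 4
After iteration 3: pos = 2, tally = 14.0, cost = 9
Loop ends.

Final answer: 14.0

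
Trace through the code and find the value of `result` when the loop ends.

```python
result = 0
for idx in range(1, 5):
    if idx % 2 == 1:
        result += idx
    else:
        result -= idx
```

Let's trace through this code step by step.

Initialize: result = 0
Entering loop: for idx in range(1, 5):
After iteration 1: idx = 1, result = 1
After iteration 2: idx = 2, result = -1
After iteration 3: idx = 3, result = 2
After iteration 4: idx = 4, result = -2
Loop ends.

Final answer: -2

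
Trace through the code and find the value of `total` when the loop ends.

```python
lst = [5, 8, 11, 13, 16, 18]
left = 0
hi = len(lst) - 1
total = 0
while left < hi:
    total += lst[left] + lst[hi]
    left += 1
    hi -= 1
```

Let's trace through this code step by step.

Initialize: lst = [5, 8, 11, 13, 16, 18]
Initialize: left = 0
Initialize: hi = 5
Initialize: total = 0
Entering loop: while left < hi:
After iteration 1: left = 1, hi = 4, total = 23
After iteration 2: left = 2, hi = 3, total = 47
After iteration 3: left = 3, hi = 2, total = 71
Loop ends.

Final answer: 71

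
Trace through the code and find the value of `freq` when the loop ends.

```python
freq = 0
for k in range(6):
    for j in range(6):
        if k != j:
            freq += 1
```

Let's trace through this code step by step.

Initialize: freq = 0
Entering loop: for k in range(6):
After iteration 1: k = 0, freq = 5
After iteration 2: k = 1, freq = 10
After iteration 3: k = 2, freq = 15
After iteration 4: k = 3, freq = 20
After iteration 5: k = 4, freq = 25
After iteration 6: k = 5, freq = 30
Loop ends.

Final answer: 30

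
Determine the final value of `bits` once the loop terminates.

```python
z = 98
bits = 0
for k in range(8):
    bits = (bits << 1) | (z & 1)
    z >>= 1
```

Let's trace through this code step by step.

Initialize: z = 98
Initialize: bits = 0
Entering loop: for k in range(8):
After iteration 1: k = 0, z = 49, bits = 0
After iteration 2: k = 1, z = 24, bits = 1
After iteration 3: k = 2, z = 12, bits = 2
After iteration 4: k = 3, z = 6, bits = 4
After iteration 5: k = 4, z = 3, bits = 8
After iteration 6: k = 5, z = 1, bits = 17
After iteration 7: k = 6, z = 0, bits = 35
After iteration 8: k = 7, z = 0, bits = 70
Loop ends.

Final answer: 70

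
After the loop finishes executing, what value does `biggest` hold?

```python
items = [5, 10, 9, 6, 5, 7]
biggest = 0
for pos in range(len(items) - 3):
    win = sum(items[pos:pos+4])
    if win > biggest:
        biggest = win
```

Let's trace through this code step by step.

Initialize: items = [5, 10, 9, 6, 5, 7]
Initialize: biggest = 0
Entering loop: for pos in range(len(items) - 3):
After iteration 1: pos = 0, biggest = 30, win = 30
After iteration 2: pos = 1, biggest = 30, win = 30
After iteration 3: pos = 2, biggest = 30, win = 27
Loop ends.

Final answer: 30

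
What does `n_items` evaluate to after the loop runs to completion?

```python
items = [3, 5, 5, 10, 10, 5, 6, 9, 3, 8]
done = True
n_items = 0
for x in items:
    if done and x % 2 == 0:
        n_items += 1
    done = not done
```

Let's trace through this code step by step.

Initialize: items = [3, 5, 5, 10, 10, 5, 6, 9, 3, 8]
Initialize: done = True
Initialize: n_items = 0
Entering loop: for x in items:
After iteration 1: x = 3, done = False, n_items = 0
After iteration 2: x = 5, done = True, n_items = 0
After iteration 3: x = 5, done = False, n_items = 0
After iteration 4: x = 10, done = True, n_items = 0
After iteration 5: x = 10, done = False, n_items = 1
After iteration 6: x = 5, done = True, n_items = 1
After iteration 7: x = 6, done = False, n_items = 2
After iteration 8: x = 9, done = True, n_items = 2
After iteration 9: x = 3, done = False, n_items = 2
After iteration 10: x = 8, done = True, n_items = 2
Loop ends.

Final answer: 2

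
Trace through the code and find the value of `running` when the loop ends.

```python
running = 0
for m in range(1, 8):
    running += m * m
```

Let's trace through this code step by step.

Initialize: running = 0
Entering loop: for m in range(1, 8):
After iteration 1: m = 1, running = 1
After iteration 2: m = 2, running = 5
After iteration 3: m = 3, running = 14
After iteration 4: m = 4, running = 30
After iteration 5: m = 5, running = 55
After iteration 6: m = 6, running = 91
After iteration 7: m = 7, running = 140
Loop ends.

Final answer: 140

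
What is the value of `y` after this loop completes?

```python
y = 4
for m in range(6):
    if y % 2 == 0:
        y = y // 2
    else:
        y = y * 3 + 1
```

Let's trace through this code step by step.

Initialize: y = 4
Entering loop: for m in range(6):
After iteration 1: m = 0, y = 2
After iteration 2: m = 1, y = 1
After iteration 3: m = 2, y = 4
After iteration 4: m = 3, y = 2
After iteration 5: m = 4, y = 1
After iteration 6: m = 5, y = 4
Loop ends.

Final answer: 4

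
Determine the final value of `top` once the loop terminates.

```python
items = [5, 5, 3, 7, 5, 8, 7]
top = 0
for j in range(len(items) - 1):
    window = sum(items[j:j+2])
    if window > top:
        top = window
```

Let's trace through this code step by step.

Initialize: items = [5, 5, 3, 7, 5, 8, 7]
Initialize: top = 0
Entering loop: for j in range(len(items) - 1):
After iteration 1: j = 0, top = 10, window = 10
After iteration 2: j = 1, top = 10, window = 8
After iteration 3: j = 2, top = 10, window = 10
After iteration 4: j = 3, top = 12, window = 12
After iteration 5: j = 4, top = 13, window = 13
After iteration 6: j = 5, top = 15, window = 15
Loop ends.

Final answer: 15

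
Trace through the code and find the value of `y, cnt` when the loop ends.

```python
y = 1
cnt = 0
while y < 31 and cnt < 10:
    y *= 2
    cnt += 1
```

Let's trace through this code step by step.

Initialize: y = 1
Initialize: cnt = 0
Entering loop: while y < 31 and cnt < 10:
After iteration 1: y = 2, cnt = 1
After iteration 2: y = 4, cnt = 2
After iteration 3: y = 8, cnt = 3
After iteration 4: y = 16, cnt = 4
After iteration 5: y = 32, cnt = 5
Loop ends.

Final answer: 32, 5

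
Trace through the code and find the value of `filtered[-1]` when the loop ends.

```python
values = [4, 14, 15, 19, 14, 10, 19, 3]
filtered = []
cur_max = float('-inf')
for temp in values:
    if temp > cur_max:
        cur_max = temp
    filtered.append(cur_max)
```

Let's trace through this code step by step.

Initialize: values = [4, 14, 15, 19, 14, 10, 19, 3]
Initialize: filtered = []
Initialize: cur_max = -inf
Entering loop: for temp in values:
After iteration 1: temp = 4, filtered = [4], cur_max = 4
After iteration 2: temp = 14, filtered = [4, 14], cur_max = 14
After iteration 3: temp = 15, filtered = [4, 14, 15], cur_max = 15
After iteration 4: temp = 19, filtered = [4, 14, 15, 19], cur_max = 19
After iteration 5: temp = 14, filtered = [4, 14, 15, 19, 19], cur_max = 19
After iteration 6: temp = 10, filtered = [4, 14, 15, 19, 19, 19], cur_max = 19
After iteration 7: temp = 19, filtered = [4, 14, 15, 19, 19, 19, 19], cur_max = 19
After iteration 8: temp = 3, filtered = [4, 14, 15, 19, 19, 19, 19, 19], cur_max = 19
Loop ends.
filtered[-1] = 19

Final answer: 19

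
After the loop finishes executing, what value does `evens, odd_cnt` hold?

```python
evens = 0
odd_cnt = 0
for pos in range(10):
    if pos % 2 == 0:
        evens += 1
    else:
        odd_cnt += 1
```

Let's trace through this code step by step.

Initialize: evens = 0
Initialize: odd_cnt = 0
Entering loop: for pos in range(10):
After iteration 1: pos = 0, evens = 1, odd_cnt = 0
After iteration 2: pos = 1, evens = 1, odd_cnt = 1
After iteration 3: pos = 2, evens = 2, odd_cnt = 1
After iteration 4: pos = 3, evens = 2, odd_cnt = 2
After iteration 5: pos = 4, evens = 3, odd_cnt = 2
After iteration 6: pos = 5, evens = 3, odd_cnt = 3
After iteration 7: pos = 6, evens = 4, odd_cnt = 3
After iteration 8: pos = 7, evens = 4, odd_cnt = 4
After iteration 9: pos = 8, evens = 5, odd_cnt = 4
After iteration 10: pos = 9, evens = 5, odd_cnt = 5
Loop ends.

Final answer: 5, 5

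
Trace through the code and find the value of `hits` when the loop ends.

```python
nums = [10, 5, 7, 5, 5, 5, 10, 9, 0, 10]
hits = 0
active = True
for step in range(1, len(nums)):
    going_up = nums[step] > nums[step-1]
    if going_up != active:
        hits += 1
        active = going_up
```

Let's trace through this code step by step.

Initialize: nums = [10, 5, 7, 5, 5, 5, 10, 9, 0, 10]
Initialize: hits = 0
Initialize: active = True
Entering loop: for step in range(1, len(nums)):
After iteration 1: step = 1, hits = 1, active = False, going_up = False
After iteration 2: step = 2, hits = 2, active = True, going_up = True
After iteration 3: step = 3, hits = 3, active = False, going_up = False
After iteration 4: step = 4, hits = 3, active = False, going_up = False
After iteration 5: step = 5, hits = 3, active = False, going_up = False
After iteration 6: step = 6, hits = 4, active = True, going_up = True
After iteration 7: step = 7, hits = 5, active = False, going_up = False
After iteration 8: step = 8, hits = 5, active = False, going_up = False
After iteration 9: step = 9, hits = 6, active = True, going_up = True
Loop ends.

Final answer: 6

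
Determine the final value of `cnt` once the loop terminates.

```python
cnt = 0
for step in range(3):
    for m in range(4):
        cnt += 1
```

Let's trace through this code step by step.

Initialize: cnt = 0
Entering loop: for step in range(3):
After iteration 1: step = 0, cnt = 4
After iteration 2: step = 1, cnt = 8
After iteration 3: step = 2, cnt = 12
Loop ends.

Final answer: 12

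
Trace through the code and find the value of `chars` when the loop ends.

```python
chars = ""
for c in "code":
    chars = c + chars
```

Let's trace through this code step by step.

Initialize: chars = ''
Entering loop: for c in "code":
After iteration 1: c = 'c', chars = 'c'
After iteration 2: c = 'o', chars = 'oc'
After iteration 3: c = 'd', chars = 'doc'
After iteration 4: c = 'e', chars = 'edoc'
Loop ends.

Final answer: 'edoc'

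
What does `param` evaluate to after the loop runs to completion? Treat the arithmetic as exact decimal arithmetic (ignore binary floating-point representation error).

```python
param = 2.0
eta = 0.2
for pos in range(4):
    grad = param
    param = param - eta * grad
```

Let's trace through this code step by step.

Initialize: param = 2.0
Initialize: eta = 0.2
Entering loop: for pos in range(4):
After iteration 1: pos = 0, param = 1.6, grad = 2.0
After iteration 2: pos = 1, param = 1.28, grad = 1.6
After iteration 3: pos = 2, param = 1.024, grad = 1.28
After iteration 4: pos = 3, param = 0.8192, grad = 1.024
Loop ends.

Final answer: 0.8192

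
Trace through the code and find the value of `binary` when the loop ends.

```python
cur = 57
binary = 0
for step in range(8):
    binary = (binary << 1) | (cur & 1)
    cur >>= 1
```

Let's trace through this code step by step.

Initialize: cur = 57
Initialize: binary = 0
Entering loop: for step in range(8):
After iteration 1: step = 0, cur = 28, binary = 1
After iteration 2: step = 1, cur = 14, binary = 2
After iteration 3: step = 2, cur = 7, binary = 4
After iteration 4: step = 3, cur = 3, binary = 9
After iteration 5: step = 4, cur = 1, binary = 19
After iteration 6: step = 5, cur = 0, binary = 39
After iteration 7: step = 6, cur = 0, binary = 78
After iteration 8: step = 7, cur = 0, binary = 156
Loop ends.

Final answer: 156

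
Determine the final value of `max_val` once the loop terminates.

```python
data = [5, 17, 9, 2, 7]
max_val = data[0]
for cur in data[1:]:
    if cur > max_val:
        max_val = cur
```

Let's trace through this code step by step.

Initialize: data = [5, 17, 9, 2, 7]
Initialize: max_val = 5
Entering loop: for cur in data[1:]:
After iteration 1: cur = 17, max_val = 17
After iteration 2: cur = 9, max_val = 17
After iteration 3: cur = 2, max_val = 17
After iteration 4: cur = 7, max_val = 17
Loop ends.

Final answer: 17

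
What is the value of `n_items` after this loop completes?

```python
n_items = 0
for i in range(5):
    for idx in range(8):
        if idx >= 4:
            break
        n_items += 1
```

Let's trace through this code step by step.

Initialize: n_items = 0
Entering loop: for i in range(5):
After iteration 1: i = 0, n_items = 4
After iteration 2: i = 1, n_items = 8
After iteration 3: i = 2, n_items = 12
After iteration 4: i = 3, n_items = 16
After iteration 5: i = 4, n_items = 20
Loop ends.

Final answer: 20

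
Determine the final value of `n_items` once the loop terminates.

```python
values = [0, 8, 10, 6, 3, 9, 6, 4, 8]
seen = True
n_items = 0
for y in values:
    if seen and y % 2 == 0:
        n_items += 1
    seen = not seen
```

Let's trace through this code step by step.

Initialize: values = [0, 8, 10, 6, 3, 9, 6, 4, 8]
Initialize: seen = True
Initialize: n_items = 0
Entering loop: for y in values:
After iteration 1: y = 0, seen = False, n_items = 1
After iteration 2: y = 8, seen = True, n_items = 1
After iteration 3: y = 10, seen = False, n_items = 2
After iteration 4: y = 6, seen = True, n_items = 2
After iteration 5: y = 3, seen = False, n_items = 2
After iteration 6: y = 9, seen = True, n_items = 2
After iteration 7: y = 6, seen = False, n_items = 3
After iteration 8: y = 4, seen = True, n_items = 3
After iteration 9: y = 8, seen = False, n_items = 4
Loop ends.

Final answer: 4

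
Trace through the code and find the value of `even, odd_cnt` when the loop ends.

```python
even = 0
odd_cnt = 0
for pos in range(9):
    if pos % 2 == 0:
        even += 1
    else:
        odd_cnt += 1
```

Let's trace through this code step by step.

Initialize: even = 0
Initialize: odd_cnt = 0
Entering loop: for pos in range(9):
After iteration 1: pos = 0, even = 1, odd_cnt = 0
After iteration 2: pos = 1, even = 1, odd_cnt = 1
After iteration 3: pos = 2, even = 2, odd_cnt = 1
After iteration 4: pos = 3, even = 2, odd_cnt = 2
After iteration 5: pos = 4, even = 3, odd_cnt = 2
After iteration 6: pos = 5, even = 3, odd_cnt = 3
After iteration 7: pos = 6, even = 4, odd_cnt = 3
After iteration 8: pos = 7, even = 4, odd_cnt = 4
After iteration 9: pos = 8, even = 5, odd_cnt = 4
Loop ends.

Final answer: 5, 4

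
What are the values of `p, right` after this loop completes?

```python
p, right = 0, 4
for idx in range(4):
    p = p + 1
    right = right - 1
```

Let's trace through this code step by step.

Initialize: p = 0
Initialize: right = 4
Entering loop: for idx in range(4):
After iteration 1: idx = 0, p = 1, right = 3
After iteration 2: idx = 1, p = 2, right = 2
After iteration 3: idx = 2, p = 3, right = 1
After iteration 4: idx = 3, p = 4, right = 0
Loop ends.

Final answer: 4, 0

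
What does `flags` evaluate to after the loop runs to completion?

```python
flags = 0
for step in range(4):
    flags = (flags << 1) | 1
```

Let's trace through this code step by step.

Initialize: flags = 0
Entering loop: for step in range(4):
After iteration 1: step = 0, flags = 1
After iteration 2: step = 1, flags = 3
After iteration 3: step = 2, flags = 7
After iteration 4: step = 3, flags = 15
Loop ends.

Final answer: 15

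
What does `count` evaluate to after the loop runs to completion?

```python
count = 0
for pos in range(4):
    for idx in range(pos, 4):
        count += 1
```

Let's trace through this code step by step.

Initialize: count = 0
Entering loop: for pos in range(4):
After iteration 1: pos = 0, count = 4
After iteration 2: pos = 1, count = 7
After iteration 3: pos = 2, count = 9
After iteration 4: pos = 3, count = 10
Loop ends.

Final answer: 10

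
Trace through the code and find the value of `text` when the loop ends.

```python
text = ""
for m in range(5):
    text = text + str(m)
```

Let's trace through this code step by step.

Initialize: text = ''
Entering loop: for m in range(5):
After iteration 1: m = 0, text = '0'
After iteration 2: m = 1, text = '01'
After iteration 3: m = 2, text = '012'
After iteration 4: m = 3, text = '0123'
After iteration 5: m = 4, text = '01234'
Loop ends.

Final answer: '01234'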